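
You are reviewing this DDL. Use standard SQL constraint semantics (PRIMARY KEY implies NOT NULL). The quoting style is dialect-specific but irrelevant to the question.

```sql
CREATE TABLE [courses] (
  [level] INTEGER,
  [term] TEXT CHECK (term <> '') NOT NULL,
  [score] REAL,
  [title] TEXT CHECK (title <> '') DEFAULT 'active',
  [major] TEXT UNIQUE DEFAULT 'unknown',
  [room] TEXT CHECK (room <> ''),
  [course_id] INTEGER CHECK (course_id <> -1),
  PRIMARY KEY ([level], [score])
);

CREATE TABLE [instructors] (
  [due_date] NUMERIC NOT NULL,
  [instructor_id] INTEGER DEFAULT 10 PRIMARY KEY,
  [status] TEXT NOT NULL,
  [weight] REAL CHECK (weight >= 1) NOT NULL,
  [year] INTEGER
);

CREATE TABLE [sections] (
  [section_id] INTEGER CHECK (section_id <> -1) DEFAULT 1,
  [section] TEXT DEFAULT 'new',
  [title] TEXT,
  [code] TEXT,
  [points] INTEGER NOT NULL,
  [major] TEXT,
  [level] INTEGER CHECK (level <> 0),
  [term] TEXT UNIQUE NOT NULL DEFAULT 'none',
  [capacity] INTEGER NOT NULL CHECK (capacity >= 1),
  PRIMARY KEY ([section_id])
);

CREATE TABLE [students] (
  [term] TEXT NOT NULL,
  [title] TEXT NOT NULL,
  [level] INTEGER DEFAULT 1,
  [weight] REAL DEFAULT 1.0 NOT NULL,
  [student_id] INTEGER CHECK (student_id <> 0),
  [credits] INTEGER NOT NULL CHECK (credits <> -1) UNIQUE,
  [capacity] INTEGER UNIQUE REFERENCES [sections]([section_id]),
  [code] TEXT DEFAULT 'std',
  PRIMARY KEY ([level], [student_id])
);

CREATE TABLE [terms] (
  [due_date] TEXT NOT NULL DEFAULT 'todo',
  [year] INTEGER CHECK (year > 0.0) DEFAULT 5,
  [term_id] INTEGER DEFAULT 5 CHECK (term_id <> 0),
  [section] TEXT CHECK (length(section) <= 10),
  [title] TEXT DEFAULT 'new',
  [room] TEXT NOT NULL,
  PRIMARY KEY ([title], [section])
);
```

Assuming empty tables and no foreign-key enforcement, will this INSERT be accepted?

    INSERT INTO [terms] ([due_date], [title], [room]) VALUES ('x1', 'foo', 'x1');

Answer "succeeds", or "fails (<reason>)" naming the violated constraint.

section is omitted from the column list and has no DEFAULT, so it would receive NULL.
But section is part of the PRIMARY KEY (implied NOT NULL).

fails (NOT NULL on section)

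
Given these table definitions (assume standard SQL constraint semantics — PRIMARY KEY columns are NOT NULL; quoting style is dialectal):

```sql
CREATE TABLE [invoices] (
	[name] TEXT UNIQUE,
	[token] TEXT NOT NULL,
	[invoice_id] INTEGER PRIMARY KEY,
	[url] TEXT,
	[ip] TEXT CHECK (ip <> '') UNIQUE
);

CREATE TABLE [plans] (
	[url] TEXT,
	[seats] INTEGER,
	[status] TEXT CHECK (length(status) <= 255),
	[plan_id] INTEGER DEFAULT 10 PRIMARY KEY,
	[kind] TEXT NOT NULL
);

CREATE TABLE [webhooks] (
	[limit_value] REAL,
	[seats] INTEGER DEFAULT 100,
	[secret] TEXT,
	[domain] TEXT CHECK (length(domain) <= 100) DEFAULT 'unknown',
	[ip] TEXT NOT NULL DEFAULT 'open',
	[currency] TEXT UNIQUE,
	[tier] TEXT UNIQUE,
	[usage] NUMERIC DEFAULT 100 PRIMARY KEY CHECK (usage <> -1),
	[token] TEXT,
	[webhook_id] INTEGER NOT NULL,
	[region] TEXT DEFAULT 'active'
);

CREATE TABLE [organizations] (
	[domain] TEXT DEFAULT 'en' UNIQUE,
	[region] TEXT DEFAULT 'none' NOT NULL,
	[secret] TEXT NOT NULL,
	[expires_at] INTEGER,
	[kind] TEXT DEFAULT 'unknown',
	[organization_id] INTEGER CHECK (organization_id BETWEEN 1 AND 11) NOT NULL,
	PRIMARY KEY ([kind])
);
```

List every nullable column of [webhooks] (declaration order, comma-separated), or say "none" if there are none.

- limit_value: no NOT NULL constraint applies → nullable.
- seats: DEFAULT only fills an omitted column; an explicit NULL is still allowed → nullable.
- secret: no NOT NULL constraint applies → nullable.
- domain: CHECK does not forbid NULL (a CHECK constraint passes when its expression is NULL) → nullable.
- ip: declared NOT NULL → not nullable.
- currency: UNIQUE does not imply NOT NULL → nullable.
- tier: UNIQUE does not imply NOT NULL → nullable.
- usage: part of the PRIMARY KEY, which implies NOT NULL → not nullable.
- token: no NOT NULL constraint applies → nullable.
- webhook_id: declared NOT NULL → not nullable.
- region: DEFAULT only fills an omitted column; an explicit NULL is still allowed → nullable.

limit_value, seats, secret, domain, currency, tier, token, region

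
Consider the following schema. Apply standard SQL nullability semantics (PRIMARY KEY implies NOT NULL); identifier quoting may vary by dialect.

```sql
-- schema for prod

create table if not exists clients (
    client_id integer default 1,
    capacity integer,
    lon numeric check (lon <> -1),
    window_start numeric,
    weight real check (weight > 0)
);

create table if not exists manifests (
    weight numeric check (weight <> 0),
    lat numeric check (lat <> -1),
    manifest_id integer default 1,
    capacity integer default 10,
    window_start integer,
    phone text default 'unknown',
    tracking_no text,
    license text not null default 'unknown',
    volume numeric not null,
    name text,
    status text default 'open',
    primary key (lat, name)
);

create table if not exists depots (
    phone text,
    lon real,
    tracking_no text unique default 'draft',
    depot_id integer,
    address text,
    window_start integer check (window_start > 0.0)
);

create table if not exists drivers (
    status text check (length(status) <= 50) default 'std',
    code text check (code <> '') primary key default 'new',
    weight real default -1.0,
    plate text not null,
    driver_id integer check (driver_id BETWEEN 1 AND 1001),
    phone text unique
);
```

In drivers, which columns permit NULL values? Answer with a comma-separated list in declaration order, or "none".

status, weight, driver_id, phone

- status: CHECK does not forbid NULL (a CHECK constraint passes when its expression is NULL) → nullable.
- code: part of the PRIMARY KEY, which implies NOT NULL → not nullable.
- weight: DEFAULT only fills an omitted column; an explicit NULL is still allowed → nullable.
- plate: declared NOT NULL → not nullable.
- driver_id: CHECK does not forbid NULL (a CHECK constraint passes when its expression is NULL) → nullable.
- phone: UNIQUE does not imply NOT NULL → nullable.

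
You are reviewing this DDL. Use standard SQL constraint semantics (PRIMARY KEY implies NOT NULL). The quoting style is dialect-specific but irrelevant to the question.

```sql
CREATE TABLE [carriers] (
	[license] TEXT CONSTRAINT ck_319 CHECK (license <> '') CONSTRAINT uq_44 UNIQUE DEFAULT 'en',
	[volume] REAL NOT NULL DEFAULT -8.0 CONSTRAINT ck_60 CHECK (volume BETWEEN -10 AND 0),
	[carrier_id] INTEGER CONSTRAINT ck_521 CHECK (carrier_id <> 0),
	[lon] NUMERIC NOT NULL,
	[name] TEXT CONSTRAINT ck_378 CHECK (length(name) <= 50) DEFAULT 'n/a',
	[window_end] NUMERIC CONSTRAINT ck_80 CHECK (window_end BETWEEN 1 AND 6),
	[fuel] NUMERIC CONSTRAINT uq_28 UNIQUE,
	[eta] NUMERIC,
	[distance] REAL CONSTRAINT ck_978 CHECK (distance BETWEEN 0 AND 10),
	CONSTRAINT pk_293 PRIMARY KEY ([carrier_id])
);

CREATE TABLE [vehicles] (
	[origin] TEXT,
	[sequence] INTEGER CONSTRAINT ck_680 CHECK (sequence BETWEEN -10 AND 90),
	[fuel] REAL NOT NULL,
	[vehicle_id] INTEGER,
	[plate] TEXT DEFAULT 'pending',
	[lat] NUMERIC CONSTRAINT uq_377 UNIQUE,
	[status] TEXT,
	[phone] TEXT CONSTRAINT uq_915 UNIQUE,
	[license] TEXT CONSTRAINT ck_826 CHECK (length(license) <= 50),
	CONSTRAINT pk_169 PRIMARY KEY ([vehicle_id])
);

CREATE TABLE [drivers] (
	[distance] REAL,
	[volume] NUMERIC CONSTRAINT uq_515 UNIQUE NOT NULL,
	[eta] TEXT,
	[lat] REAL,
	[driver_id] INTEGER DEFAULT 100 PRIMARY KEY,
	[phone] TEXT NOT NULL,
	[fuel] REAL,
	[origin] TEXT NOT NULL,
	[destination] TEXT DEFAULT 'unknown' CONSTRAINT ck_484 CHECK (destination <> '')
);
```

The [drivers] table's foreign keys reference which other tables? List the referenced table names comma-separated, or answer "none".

none

No column in drivers has a REFERENCES clause.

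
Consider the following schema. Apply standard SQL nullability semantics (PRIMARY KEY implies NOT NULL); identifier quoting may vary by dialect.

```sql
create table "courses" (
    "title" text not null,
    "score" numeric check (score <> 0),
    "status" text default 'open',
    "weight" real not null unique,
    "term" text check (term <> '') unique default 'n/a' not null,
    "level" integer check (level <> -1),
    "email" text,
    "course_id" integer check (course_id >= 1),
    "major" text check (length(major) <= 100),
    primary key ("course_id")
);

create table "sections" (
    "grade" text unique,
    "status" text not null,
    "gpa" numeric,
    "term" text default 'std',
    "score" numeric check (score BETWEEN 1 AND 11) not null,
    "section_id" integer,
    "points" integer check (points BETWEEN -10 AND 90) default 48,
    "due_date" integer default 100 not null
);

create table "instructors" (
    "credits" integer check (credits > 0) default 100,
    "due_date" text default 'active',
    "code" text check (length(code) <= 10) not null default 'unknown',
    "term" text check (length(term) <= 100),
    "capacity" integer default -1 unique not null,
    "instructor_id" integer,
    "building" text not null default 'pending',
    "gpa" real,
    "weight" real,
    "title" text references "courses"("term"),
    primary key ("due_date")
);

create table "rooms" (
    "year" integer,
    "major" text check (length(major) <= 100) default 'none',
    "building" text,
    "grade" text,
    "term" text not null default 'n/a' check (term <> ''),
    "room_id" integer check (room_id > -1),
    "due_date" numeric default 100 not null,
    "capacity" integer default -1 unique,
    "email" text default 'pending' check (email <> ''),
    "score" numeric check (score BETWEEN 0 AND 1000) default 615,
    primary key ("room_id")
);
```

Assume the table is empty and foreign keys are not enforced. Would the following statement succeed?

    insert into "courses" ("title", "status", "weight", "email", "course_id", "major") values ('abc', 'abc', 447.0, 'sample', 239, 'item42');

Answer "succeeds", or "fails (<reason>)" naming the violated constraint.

succeeds

NOT NULL columns: course_id is supplied; term defaults to 'n/a'; title is supplied; weight is supplied.
CHECK constraints: 239 satisfies (course_id >= 1); 'item42' satisfies (length(major) <= 100).
No constraint is violated.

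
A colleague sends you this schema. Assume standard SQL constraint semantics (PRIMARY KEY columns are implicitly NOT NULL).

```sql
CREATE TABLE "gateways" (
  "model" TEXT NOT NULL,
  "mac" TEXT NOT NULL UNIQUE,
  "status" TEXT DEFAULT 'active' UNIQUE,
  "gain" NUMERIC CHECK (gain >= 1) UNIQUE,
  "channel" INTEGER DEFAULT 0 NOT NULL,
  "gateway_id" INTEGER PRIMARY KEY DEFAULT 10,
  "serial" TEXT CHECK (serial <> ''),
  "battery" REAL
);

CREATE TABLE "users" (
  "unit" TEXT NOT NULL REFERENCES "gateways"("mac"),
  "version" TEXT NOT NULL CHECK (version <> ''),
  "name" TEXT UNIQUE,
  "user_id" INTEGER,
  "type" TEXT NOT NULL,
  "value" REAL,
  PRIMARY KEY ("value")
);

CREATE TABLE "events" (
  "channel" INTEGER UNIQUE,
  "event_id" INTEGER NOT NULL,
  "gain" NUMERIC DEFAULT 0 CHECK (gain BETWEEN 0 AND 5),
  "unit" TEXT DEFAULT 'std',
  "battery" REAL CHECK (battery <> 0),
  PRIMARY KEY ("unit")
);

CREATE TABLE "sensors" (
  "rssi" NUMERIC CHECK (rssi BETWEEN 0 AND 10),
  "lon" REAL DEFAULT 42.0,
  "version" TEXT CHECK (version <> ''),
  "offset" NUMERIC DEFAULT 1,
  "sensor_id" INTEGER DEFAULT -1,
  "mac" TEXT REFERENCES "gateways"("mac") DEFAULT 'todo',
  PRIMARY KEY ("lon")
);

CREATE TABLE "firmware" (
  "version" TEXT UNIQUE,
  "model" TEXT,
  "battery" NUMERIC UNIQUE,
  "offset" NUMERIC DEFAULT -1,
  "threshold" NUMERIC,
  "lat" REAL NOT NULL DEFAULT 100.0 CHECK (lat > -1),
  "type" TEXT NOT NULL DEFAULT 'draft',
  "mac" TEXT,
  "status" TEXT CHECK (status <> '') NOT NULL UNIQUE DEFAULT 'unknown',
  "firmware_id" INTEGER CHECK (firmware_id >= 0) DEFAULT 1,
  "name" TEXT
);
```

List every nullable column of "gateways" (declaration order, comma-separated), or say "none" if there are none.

status, gain, serial, battery

- model: declared NOT NULL → not nullable.
- mac: declared NOT NULL → not nullable.
- status: UNIQUE does not imply NOT NULL → nullable.
- gain: CHECK does not forbid NULL (a CHECK constraint passes when its expression is NULL) → nullable.
- channel: declared NOT NULL → not nullable.
- gateway_id: part of the PRIMARY KEY, which implies NOT NULL → not nullable.
- serial: CHECK does not forbid NULL (a CHECK constraint passes when its expression is NULL) → nullable.
- battery: no NOT NULL constraint applies → nullable.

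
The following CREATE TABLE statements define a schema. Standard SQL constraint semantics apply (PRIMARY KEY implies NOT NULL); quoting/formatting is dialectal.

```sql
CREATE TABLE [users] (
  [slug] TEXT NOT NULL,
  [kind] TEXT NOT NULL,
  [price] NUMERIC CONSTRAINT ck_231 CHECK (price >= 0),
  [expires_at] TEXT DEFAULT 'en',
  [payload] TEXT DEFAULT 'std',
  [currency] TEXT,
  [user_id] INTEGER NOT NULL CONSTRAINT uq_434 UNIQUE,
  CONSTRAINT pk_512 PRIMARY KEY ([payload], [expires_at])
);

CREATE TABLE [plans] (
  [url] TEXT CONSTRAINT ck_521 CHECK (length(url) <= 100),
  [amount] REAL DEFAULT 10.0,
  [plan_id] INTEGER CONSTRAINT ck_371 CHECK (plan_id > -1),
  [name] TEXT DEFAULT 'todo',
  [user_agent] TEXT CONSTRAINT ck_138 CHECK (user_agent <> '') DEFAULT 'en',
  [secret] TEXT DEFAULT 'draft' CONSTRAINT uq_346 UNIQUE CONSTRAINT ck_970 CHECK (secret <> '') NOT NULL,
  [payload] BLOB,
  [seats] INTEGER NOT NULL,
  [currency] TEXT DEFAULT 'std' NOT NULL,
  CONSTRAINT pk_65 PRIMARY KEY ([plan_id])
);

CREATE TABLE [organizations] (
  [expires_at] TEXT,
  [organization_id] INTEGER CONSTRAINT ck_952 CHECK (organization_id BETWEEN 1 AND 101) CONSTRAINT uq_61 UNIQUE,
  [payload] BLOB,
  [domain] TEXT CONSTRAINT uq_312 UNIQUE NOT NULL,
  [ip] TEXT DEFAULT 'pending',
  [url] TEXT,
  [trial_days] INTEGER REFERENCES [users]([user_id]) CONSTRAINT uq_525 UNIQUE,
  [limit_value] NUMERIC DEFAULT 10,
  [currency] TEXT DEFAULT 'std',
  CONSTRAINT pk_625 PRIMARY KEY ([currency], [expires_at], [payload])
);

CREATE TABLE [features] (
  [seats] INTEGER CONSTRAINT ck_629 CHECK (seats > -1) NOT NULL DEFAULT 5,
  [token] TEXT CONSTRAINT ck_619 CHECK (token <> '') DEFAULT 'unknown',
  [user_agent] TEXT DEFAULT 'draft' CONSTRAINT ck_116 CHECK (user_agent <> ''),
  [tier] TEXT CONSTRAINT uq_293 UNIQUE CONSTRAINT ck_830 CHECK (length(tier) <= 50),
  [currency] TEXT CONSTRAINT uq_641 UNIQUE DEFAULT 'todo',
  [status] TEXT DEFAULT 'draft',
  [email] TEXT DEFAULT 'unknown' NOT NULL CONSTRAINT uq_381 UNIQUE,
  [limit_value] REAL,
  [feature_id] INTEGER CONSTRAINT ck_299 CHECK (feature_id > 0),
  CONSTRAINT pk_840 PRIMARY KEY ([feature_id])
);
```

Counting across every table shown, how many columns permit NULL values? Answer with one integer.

users: 2 nullable (price, currency — PK (payload, expires_at) and explicit NOT NULL columns excluded).
plans: 5 nullable (url, amount, name, user_agent, payload — PK (plan_id) and explicit NOT NULL columns excluded).
organizations: 5 nullable (organization_id, ip, url, trial_days, limit_value — PK (currency, expires_at, payload) and explicit NOT NULL columns excluded).
features: 6 nullable (token, user_agent, tier, currency, status, limit_value — PK (feature_id) and explicit NOT NULL columns excluded).
Total: 2 + 5 + 5 + 6 = 18.

18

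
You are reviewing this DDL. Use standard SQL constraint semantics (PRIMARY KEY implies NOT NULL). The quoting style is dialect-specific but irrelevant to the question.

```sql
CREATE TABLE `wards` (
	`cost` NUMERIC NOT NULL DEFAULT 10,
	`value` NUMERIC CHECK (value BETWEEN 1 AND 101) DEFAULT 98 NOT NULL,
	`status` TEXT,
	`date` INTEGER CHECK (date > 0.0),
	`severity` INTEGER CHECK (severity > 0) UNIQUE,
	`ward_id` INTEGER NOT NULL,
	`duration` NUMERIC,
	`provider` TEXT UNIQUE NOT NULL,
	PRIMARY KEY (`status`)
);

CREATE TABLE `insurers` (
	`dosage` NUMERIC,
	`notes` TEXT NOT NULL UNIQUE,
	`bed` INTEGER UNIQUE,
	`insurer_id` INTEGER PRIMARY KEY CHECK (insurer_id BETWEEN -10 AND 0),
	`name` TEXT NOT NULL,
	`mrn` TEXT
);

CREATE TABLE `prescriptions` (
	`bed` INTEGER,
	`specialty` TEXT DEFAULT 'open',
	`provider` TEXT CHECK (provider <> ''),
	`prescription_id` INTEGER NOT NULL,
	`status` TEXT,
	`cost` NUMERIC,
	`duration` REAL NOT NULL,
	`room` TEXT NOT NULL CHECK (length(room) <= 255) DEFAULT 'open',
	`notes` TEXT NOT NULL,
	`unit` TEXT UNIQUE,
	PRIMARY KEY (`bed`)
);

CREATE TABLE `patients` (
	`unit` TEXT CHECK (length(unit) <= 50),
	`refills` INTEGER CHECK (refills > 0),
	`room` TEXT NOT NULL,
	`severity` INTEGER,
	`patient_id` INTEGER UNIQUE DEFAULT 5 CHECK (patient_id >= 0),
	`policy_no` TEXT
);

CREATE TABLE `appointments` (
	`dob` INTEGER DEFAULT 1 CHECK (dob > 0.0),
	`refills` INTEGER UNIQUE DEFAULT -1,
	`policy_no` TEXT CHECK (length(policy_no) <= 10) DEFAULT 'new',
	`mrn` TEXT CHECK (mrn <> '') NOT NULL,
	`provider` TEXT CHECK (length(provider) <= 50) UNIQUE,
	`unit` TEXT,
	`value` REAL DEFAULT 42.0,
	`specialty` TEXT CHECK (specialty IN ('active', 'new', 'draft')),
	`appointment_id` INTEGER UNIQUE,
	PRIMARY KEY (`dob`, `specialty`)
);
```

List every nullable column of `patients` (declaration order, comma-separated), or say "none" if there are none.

- unit: CHECK does not forbid NULL (a CHECK constraint passes when its expression is NULL) → nullable.
- refills: CHECK does not forbid NULL (a CHECK constraint passes when its expression is NULL) → nullable.
- room: declared NOT NULL → not nullable.
- severity: no NOT NULL constraint applies → nullable.
- patient_id: CHECK does not forbid NULL (a CHECK constraint passes when its expression is NULL) → nullable.
- policy_no: no NOT NULL constraint applies → nullable.

unit, refills, severity, patient_id, policy_no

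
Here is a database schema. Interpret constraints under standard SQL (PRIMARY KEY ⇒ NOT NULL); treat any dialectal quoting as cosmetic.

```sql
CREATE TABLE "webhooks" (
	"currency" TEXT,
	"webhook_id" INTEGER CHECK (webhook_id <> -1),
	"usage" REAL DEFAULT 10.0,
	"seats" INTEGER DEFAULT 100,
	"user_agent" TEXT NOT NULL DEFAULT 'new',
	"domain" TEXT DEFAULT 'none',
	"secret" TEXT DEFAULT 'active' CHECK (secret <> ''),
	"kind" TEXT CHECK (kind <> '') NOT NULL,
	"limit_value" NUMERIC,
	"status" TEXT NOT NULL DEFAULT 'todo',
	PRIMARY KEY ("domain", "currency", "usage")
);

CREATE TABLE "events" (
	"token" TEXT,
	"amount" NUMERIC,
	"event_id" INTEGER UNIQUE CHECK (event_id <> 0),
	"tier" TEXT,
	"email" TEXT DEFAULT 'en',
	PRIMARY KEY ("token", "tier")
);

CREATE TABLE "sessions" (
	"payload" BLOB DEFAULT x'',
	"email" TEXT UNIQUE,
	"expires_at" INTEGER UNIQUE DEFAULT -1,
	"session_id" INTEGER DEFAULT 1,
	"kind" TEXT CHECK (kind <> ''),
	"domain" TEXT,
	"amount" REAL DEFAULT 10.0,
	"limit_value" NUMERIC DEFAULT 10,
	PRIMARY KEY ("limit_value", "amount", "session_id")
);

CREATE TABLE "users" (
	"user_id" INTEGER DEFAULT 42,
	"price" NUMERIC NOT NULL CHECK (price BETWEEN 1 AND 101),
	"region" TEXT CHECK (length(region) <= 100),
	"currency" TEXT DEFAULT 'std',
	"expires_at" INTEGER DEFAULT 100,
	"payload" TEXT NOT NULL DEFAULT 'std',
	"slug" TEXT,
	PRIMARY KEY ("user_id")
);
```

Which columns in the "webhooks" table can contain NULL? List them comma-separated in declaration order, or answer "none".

webhook_id, seats, secret, limit_value

- currency: part of the PRIMARY KEY, which implies NOT NULL → not nullable.
- webhook_id: CHECK does not forbid NULL (a CHECK constraint passes when its expression is NULL) → nullable.
- usage: part of the PRIMARY KEY, which implies NOT NULL → not nullable.
- seats: DEFAULT only fills an omitted column; an explicit NULL is still allowed → nullable.
- user_agent: declared NOT NULL → not nullable.
- domain: part of the PRIMARY KEY, which implies NOT NULL → not nullable.
- secret: CHECK does not forbid NULL (a CHECK constraint passes when its expression is NULL) → nullable.
- kind: declared NOT NULL → not nullable.
- limit_value: no NOT NULL constraint applies → nullable.
- status: declared NOT NULL → not nullable.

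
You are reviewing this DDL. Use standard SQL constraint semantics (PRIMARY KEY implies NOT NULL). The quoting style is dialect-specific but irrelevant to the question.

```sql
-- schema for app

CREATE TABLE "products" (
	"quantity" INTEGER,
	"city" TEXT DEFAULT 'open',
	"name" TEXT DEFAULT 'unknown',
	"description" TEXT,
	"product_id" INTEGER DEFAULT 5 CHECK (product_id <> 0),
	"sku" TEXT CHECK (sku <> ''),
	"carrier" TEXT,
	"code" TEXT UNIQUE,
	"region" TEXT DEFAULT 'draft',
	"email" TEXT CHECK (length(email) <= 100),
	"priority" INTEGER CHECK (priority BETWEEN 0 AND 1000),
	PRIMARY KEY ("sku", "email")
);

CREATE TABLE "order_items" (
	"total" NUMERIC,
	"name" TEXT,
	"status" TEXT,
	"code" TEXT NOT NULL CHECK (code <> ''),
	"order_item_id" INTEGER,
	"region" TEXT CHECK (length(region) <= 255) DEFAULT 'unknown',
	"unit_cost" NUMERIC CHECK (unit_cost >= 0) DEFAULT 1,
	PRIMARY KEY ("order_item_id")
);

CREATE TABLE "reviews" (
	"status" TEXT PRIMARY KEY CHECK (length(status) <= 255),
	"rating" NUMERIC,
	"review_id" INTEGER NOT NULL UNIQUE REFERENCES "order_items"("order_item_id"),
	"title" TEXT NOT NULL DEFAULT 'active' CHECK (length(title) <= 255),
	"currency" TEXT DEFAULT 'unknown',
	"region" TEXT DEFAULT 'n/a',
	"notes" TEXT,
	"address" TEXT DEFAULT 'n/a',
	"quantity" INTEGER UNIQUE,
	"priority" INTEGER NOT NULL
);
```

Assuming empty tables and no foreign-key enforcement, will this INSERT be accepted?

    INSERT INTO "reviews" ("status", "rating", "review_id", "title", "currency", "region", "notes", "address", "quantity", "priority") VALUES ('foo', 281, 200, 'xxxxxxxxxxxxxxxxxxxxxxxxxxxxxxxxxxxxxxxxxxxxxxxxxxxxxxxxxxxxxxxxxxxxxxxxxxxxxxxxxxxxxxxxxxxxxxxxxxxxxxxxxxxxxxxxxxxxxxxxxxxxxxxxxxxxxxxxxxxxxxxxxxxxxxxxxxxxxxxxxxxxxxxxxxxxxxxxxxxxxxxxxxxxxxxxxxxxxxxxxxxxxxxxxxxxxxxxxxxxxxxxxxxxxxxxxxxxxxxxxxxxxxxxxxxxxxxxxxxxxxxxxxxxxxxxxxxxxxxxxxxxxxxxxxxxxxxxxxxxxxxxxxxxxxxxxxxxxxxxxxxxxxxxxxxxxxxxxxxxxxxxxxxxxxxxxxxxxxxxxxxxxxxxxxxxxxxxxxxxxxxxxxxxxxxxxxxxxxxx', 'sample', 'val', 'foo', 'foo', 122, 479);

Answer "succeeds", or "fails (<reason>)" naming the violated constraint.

The value 'xxxxxxxxxxxxxxxxxxxxxxxxxxxxxxxxxxxxxxxxxxxxxxxxxxxxxxxxxxxxxxxxxxxxxxxxxxxxxxxxxxxxxxxxxxxxxxxxxxxxxxxxxxxxxxxxxxxxxxxxxxxxxxxxxxxxxxxxxxxxxxxxxxxxxxxxxxxxxxxxxxxxxxxxxxxxxxxxxxxxxxxxxxxxxxxxxxxxxxxxxxxxxxxxxxxxxxxxxxxxxxxxxxxxxxxxxxxxxxxxxxxxxxxxxxxxxxxxxxxxxxxxxxxxxxxxxxxxxxxxxxxxxxxxxxxxxxxxxxxxxxxxxxxxxxxxxxxxxxxxxxxxxxxxxxxxxxxxxxxxxxxxxxxxxxxxxxxxxxxxxxxxxxxxxxxxxxxxxxxxxxxxxxxxxxxxxxxxxxxx' for title violates CHECK (length(title) <= 255).

fails (CHECK on title)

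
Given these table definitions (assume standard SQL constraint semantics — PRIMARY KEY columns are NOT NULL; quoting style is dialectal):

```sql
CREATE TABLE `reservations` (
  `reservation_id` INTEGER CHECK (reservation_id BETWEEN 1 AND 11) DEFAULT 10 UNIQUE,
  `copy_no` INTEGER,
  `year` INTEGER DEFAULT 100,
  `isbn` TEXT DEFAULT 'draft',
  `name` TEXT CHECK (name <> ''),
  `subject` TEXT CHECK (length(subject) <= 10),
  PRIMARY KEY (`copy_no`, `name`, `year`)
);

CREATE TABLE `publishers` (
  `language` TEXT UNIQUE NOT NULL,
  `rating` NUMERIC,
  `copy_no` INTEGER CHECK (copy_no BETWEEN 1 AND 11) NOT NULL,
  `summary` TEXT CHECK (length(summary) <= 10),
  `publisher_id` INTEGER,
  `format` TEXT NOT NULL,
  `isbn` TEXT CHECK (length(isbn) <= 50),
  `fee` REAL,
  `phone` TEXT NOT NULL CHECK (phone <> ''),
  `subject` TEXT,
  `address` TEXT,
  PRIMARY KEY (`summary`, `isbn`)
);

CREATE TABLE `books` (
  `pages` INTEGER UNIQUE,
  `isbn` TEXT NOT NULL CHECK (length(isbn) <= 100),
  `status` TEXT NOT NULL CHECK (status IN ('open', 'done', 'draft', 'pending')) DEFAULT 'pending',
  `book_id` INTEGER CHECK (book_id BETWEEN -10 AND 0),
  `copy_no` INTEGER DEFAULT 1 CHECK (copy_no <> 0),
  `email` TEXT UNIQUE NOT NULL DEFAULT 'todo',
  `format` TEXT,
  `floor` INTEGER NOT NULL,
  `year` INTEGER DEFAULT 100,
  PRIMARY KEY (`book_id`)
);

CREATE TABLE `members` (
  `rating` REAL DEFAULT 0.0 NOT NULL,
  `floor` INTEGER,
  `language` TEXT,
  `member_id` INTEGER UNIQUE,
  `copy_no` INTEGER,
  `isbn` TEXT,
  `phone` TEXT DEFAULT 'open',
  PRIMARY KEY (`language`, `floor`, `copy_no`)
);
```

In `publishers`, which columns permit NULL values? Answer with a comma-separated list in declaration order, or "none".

rating, publisher_id, fee, subject, address

- language: declared NOT NULL → not nullable.
- rating: no NOT NULL constraint applies → nullable.
- copy_no: declared NOT NULL → not nullable.
- summary: part of the PRIMARY KEY, which implies NOT NULL → not nullable.
- publisher_id: no NOT NULL constraint applies → nullable.
- format: declared NOT NULL → not nullable.
- isbn: part of the PRIMARY KEY, which implies NOT NULL → not nullable.
- fee: no NOT NULL constraint applies → nullable.
- phone: declared NOT NULL → not nullable.
- subject: no NOT NULL constraint applies → nullable.
- address: no NOT NULL constraint applies → nullable.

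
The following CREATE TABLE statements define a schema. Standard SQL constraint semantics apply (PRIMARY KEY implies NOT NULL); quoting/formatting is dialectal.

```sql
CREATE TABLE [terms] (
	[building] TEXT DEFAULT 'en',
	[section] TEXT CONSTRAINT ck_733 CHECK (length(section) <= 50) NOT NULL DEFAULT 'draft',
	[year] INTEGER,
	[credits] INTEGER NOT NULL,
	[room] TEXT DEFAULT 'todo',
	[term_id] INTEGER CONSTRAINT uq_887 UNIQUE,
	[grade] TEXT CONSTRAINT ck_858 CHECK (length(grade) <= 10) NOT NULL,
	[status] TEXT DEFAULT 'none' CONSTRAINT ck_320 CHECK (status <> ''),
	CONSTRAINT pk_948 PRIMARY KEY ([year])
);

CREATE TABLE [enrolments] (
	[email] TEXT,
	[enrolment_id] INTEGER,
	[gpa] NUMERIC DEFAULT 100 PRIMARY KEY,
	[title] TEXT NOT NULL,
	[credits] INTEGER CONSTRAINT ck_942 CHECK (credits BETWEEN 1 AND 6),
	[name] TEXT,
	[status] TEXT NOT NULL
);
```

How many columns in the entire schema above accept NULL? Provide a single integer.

8

terms: 4 nullable (building, room, term_id, status — PK (year) and explicit NOT NULL columns excluded).
enrolments: 4 nullable (email, enrolment_id, credits, name — PK (gpa) and explicit NOT NULL columns excluded).
Total: 4 + 4 = 8.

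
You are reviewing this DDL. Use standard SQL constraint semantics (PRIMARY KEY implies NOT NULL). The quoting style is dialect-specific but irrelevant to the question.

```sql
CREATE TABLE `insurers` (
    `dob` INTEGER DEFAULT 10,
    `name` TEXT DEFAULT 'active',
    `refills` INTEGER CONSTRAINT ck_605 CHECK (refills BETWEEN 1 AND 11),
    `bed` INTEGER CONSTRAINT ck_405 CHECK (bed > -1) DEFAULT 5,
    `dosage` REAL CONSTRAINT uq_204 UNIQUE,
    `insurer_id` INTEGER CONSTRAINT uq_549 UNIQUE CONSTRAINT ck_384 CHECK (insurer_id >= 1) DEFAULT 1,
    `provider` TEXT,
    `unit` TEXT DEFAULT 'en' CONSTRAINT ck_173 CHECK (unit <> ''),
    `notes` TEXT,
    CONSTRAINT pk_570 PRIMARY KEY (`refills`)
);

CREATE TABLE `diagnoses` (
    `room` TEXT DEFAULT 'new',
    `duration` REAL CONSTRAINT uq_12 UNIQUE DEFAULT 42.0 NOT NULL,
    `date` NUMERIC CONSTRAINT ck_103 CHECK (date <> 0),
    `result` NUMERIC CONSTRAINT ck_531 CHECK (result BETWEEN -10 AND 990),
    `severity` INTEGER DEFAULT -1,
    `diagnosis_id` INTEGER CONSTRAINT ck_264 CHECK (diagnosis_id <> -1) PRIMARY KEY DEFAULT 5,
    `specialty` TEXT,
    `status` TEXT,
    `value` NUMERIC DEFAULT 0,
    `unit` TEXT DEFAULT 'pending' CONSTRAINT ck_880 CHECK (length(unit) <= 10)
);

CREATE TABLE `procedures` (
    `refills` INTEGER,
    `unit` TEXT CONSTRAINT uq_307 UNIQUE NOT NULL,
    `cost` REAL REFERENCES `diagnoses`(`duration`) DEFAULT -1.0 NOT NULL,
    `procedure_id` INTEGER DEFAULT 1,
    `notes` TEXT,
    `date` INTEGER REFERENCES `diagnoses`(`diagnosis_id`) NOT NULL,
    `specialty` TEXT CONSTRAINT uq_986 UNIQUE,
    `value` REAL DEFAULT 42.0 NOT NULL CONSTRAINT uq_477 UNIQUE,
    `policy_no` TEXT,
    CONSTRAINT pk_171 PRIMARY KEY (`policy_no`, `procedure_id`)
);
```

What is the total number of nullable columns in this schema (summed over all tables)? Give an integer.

19

insurers: 8 nullable (dob, name, bed, dosage, insurer_id, provider, unit, notes — PK (refills) and explicit NOT NULL columns excluded).
diagnoses: 8 nullable (room, date, result, severity, specialty, status, value, unit — PK (diagnosis_id) and explicit NOT NULL columns excluded).
procedures: 3 nullable (refills, notes, specialty — PK (policy_no, procedure_id) and explicit NOT NULL columns excluded).
Total: 8 + 8 + 3 = 19.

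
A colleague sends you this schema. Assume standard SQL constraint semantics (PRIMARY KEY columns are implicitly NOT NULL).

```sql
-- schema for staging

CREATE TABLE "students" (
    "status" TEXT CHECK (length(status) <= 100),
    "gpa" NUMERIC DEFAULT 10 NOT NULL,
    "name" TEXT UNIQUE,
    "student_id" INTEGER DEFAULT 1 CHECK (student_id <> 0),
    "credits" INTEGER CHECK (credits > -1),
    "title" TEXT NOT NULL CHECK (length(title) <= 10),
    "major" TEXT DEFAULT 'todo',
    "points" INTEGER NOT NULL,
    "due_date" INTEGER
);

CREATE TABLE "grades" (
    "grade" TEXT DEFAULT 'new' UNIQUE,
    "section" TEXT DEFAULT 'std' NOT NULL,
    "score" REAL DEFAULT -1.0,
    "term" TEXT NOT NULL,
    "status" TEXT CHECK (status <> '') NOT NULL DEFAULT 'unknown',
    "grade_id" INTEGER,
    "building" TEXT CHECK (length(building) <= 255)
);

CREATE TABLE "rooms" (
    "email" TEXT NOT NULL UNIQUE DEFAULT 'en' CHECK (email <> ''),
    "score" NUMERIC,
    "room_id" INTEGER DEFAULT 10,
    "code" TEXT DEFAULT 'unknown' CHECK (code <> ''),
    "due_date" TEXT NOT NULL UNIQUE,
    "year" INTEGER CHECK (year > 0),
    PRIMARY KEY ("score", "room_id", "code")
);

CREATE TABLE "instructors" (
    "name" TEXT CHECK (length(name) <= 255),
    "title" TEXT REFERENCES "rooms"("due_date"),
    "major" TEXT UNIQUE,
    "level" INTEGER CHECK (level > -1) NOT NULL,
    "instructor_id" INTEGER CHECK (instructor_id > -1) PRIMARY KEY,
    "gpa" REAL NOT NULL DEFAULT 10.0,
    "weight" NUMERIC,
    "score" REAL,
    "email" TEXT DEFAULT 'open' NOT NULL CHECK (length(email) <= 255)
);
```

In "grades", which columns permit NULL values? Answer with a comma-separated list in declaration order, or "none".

- grade: UNIQUE does not imply NOT NULL → nullable.
- section: declared NOT NULL → not nullable.
- score: DEFAULT only fills an omitted column; an explicit NULL is still allowed → nullable.
- term: declared NOT NULL → not nullable.
- status: declared NOT NULL → not nullable.
- grade_id: no NOT NULL constraint applies → nullable.
- building: CHECK does not forbid NULL (a CHECK constraint passes when its expression is NULL) → nullable.

grade, score, grade_id, building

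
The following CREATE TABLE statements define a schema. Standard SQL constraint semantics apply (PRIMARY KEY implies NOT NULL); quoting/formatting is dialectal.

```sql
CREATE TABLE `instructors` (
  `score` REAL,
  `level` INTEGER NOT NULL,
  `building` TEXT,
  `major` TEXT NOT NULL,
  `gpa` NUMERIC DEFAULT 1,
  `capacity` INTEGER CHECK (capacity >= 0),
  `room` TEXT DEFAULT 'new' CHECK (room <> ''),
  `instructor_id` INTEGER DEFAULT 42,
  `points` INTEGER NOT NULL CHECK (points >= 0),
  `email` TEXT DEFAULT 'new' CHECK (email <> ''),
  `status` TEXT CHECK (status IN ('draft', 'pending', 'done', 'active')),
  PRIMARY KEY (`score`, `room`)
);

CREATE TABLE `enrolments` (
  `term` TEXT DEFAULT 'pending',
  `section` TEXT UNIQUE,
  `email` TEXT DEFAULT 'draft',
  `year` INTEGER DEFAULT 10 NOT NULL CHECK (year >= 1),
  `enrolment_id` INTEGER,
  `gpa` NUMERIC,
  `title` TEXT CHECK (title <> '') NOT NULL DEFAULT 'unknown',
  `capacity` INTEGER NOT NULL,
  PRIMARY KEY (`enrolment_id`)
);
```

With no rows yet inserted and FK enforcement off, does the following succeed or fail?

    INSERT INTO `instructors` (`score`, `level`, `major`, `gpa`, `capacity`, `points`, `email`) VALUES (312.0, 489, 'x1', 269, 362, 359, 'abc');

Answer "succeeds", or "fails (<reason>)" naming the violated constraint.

NOT NULL columns: level is supplied; major is supplied; points is supplied; room defaults to 'new'; score is supplied.
CHECK constraints: 362 satisfies (capacity >= 0); 359 satisfies (points >= 0); 'abc' satisfies (email <> '').
No constraint is violated.

succeeds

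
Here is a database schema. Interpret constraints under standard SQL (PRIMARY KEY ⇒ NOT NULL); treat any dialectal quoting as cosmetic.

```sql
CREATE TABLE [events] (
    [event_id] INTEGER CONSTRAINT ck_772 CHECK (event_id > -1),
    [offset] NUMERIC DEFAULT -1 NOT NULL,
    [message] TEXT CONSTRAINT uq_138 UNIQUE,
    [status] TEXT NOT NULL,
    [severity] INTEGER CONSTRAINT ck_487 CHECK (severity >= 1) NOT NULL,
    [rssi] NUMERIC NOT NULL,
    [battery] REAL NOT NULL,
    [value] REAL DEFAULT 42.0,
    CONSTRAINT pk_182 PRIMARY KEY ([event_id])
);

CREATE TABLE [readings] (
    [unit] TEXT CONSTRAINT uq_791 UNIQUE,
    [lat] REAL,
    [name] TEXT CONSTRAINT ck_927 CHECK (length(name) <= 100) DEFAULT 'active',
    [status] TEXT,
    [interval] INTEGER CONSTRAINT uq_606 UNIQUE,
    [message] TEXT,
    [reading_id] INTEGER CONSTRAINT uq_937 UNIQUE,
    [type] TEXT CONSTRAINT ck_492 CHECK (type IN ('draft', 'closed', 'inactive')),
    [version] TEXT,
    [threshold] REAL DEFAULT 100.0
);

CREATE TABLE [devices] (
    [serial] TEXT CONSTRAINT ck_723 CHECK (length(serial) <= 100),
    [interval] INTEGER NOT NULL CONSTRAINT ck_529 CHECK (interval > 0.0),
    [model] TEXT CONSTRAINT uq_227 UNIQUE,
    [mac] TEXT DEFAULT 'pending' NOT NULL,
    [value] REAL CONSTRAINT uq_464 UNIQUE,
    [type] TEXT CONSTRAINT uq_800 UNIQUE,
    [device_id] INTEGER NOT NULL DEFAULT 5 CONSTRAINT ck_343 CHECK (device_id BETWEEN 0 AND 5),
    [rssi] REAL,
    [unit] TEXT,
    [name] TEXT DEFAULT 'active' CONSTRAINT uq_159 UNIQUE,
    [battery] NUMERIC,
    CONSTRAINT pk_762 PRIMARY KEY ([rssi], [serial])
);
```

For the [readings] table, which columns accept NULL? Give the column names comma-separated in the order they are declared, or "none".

unit, lat, name, status, interval, message, reading_id, type, version, threshold

- unit: UNIQUE does not imply NOT NULL → nullable.
- lat: no NOT NULL constraint applies → nullable.
- name: CHECK does not forbid NULL (a CHECK constraint passes when its expression is NULL) → nullable.
- status: no NOT NULL constraint applies → nullable.
- interval: UNIQUE does not imply NOT NULL → nullable.
- message: no NOT NULL constraint applies → nullable.
- reading_id: UNIQUE does not imply NOT NULL → nullable.
- type: CHECK does not forbid NULL (a CHECK constraint passes when its expression is NULL) → nullable.
- version: no NOT NULL constraint applies → nullable.
- threshold: DEFAULT only fills an omitted column; an explicit NULL is still allowed → nullable.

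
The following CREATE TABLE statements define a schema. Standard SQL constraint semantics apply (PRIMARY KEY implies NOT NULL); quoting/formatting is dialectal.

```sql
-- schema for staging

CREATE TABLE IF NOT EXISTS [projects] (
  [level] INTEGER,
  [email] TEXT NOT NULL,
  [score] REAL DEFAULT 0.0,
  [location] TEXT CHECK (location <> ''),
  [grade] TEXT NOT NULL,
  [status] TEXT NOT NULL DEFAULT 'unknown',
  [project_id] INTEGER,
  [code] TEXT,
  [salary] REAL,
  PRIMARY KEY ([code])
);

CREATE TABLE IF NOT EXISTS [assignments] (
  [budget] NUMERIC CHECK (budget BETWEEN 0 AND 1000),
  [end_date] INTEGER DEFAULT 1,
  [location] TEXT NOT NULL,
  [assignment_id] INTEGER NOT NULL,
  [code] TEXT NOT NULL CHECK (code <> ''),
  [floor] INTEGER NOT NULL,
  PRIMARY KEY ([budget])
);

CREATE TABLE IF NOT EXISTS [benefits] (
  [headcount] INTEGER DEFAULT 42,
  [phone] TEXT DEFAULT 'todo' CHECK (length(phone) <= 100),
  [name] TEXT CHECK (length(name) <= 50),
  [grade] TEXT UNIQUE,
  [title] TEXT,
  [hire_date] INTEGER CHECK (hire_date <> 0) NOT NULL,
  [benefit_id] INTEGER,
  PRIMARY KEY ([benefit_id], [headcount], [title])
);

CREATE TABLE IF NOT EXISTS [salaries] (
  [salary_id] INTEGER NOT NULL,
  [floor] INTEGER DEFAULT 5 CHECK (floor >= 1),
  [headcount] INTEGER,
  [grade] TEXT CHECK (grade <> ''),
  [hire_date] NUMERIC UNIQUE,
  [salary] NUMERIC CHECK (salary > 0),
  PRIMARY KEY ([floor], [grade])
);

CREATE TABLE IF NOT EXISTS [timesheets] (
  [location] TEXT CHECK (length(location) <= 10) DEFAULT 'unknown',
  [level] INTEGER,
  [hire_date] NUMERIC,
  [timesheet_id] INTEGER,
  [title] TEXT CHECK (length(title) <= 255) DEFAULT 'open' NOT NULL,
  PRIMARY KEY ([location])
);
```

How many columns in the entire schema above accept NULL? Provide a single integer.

projects: 5 nullable (level, score, location, project_id, salary — PK (code) and explicit NOT NULL columns excluded).
assignments: 1 nullable (end_date — PK (budget) and explicit NOT NULL columns excluded).
benefits: 3 nullable (phone, name, grade — PK (benefit_id, headcount, title) and explicit NOT NULL columns excluded).
salaries: 3 nullable (headcount, hire_date, salary — PK (floor, grade) and explicit NOT NULL columns excluded).
timesheets: 3 nullable (level, hire_date, timesheet_id — PK (location) and explicit NOT NULL columns excluded).
Total: 5 + 1 + 3 + 3 + 3 = 15.

15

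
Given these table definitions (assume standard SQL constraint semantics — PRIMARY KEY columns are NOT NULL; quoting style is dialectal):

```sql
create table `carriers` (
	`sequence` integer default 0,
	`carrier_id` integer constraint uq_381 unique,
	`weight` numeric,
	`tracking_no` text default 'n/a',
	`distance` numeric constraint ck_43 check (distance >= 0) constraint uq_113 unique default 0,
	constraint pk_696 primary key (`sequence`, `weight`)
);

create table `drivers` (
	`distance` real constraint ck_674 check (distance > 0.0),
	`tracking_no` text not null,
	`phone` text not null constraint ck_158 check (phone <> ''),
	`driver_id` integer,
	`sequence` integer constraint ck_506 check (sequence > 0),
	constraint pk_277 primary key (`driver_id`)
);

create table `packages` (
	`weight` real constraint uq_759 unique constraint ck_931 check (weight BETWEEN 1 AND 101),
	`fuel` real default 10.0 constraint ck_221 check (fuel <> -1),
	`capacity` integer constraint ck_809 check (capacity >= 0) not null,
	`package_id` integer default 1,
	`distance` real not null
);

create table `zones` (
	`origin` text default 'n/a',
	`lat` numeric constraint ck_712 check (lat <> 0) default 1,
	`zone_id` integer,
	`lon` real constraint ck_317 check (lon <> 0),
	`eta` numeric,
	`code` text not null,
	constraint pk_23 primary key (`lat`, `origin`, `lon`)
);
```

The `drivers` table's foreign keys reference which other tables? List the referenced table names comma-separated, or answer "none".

No column in drivers has a REFERENCES clause.

none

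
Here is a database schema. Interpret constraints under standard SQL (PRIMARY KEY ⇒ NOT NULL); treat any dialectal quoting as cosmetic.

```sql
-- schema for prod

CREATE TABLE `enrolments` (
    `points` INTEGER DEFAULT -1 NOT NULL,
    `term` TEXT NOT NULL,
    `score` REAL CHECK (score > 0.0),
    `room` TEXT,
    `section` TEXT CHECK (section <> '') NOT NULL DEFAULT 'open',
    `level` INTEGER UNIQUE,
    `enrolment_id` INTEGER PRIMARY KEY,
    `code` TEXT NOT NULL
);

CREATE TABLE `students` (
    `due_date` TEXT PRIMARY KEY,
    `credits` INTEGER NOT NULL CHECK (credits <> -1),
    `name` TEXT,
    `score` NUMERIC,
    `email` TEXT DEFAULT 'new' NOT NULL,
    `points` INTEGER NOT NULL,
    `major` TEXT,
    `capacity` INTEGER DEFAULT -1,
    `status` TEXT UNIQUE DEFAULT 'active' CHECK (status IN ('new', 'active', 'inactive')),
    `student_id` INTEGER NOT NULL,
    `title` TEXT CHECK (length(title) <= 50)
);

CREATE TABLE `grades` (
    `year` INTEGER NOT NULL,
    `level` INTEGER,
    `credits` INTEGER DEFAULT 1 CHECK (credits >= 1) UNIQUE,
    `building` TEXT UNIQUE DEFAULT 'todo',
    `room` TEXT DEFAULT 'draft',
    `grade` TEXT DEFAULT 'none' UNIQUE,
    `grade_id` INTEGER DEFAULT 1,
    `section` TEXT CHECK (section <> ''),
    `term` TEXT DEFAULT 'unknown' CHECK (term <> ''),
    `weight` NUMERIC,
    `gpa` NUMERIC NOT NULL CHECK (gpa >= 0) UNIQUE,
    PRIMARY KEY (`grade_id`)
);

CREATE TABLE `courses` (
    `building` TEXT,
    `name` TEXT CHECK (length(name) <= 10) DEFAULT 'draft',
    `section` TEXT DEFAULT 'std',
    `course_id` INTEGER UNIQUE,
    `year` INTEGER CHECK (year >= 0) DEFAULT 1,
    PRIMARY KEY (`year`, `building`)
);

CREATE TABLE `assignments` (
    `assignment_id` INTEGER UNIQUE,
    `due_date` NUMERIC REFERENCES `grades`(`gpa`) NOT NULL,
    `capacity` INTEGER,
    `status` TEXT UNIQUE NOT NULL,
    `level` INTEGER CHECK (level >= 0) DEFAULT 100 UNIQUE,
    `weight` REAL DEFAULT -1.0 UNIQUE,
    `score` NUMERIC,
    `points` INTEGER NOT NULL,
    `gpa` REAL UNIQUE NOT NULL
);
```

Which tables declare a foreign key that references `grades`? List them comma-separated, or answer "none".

assignments

- assignments.due_date references grades(gpa).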